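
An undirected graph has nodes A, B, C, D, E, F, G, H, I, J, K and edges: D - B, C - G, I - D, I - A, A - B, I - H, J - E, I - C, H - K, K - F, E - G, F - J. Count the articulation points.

Removing I increases the component count from 1 to 2, so I is a cut vertex.
By contrast removing E leaves 1 component; it is not a cut vertex. No other vertex is a cut vertex either.

1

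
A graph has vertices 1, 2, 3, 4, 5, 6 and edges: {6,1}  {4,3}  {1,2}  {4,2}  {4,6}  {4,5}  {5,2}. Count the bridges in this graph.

The edges on the cycle 4-5-2-1-6-4 are not bridges since each lies on that cycle.
But removing 4—3 disconnects 4 from 3 — this is a bridge.

1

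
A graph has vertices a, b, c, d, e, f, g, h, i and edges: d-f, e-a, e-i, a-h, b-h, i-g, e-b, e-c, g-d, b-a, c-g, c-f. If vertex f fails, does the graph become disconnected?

No

Deleting f leaves 1 component (was 1) (its neighbors c, d remain connected to each other), so f is not a cut vertex.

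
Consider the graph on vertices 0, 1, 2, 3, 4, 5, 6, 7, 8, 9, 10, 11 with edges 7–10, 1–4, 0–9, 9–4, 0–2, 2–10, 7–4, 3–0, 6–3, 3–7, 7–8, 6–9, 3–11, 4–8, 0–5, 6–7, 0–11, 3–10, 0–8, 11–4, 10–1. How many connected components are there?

1

Starting from 0 we can reach 0, 1, 2, 3, 4, 5, 6, 7, 8, 9, 10, 11. That is one component of size 12.
Total: 1 component.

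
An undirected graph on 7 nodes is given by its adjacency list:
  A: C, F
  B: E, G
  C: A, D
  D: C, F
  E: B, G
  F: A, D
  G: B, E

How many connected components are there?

Starting from B we can reach B, E, G. That is one component of size 3.
Starting from A we can reach A, C, D, F. That is one component of size 4.
Total: 2 components.

2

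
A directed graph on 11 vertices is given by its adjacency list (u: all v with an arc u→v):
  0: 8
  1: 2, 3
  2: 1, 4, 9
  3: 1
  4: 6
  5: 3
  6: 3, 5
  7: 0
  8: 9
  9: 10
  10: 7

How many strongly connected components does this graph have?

2

{1, 2, 3, 4, 5, 6} are all mutually reachable — one SCC of size 6.
{0, 7, 8, 9, 10} are all mutually reachable — one SCC of size 5.
That gives 2 strongly connected components.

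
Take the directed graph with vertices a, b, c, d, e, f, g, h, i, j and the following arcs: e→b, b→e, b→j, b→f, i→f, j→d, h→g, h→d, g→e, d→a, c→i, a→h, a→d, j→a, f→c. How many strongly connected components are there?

{a, b, d, e, g, h, j} are all mutually reachable — one SCC of size 7.
{c, f, i} are all mutually reachable — one SCC of size 3.
That gives 2 strongly connected components.

2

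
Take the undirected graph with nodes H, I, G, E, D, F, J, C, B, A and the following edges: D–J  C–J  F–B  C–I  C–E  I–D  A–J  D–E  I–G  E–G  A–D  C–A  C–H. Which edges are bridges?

B-F, C-H

The edges on the cycle C-I-G-E-C are not bridges since each lies on that cycle.
But removing F–B disconnects F from B; removing C–H disconnects C from H — these are bridges.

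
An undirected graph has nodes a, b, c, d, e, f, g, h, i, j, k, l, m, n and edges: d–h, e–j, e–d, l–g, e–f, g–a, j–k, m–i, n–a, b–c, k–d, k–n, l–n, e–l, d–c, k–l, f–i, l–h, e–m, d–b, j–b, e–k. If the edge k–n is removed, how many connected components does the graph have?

k and n are still connected via k-l-n, so the component count stays at 1.

1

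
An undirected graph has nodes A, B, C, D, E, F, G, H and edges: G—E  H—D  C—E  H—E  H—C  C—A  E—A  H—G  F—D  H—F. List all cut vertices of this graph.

H

Removing H increases the component count from 2 to 3, so H is a cut vertex.
By contrast removing F leaves 2 components; it is not a cut vertex. No other vertex is a cut vertex either.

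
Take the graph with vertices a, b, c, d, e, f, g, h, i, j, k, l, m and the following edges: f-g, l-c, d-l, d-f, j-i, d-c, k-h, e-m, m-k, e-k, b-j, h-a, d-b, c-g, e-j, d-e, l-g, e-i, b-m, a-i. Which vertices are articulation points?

Removing d increases the component count from 1 to 2, so d is a cut vertex.
By contrast removing g leaves 1 component; it is not a cut vertex. No other vertex is a cut vertex either.

d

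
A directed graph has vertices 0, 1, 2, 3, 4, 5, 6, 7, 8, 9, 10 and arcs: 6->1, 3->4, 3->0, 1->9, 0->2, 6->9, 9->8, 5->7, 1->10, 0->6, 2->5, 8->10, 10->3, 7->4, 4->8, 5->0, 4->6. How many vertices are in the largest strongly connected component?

11

{0, 1, 2, 3, 4, 5, 6, 7, 8, 9, 10} are all mutually reachable — one SCC of size 11.
The largest has 11 vertices.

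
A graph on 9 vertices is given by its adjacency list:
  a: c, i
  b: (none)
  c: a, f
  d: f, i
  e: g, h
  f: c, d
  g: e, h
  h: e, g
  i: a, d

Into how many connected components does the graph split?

b is isolated — a component by itself.
Starting from e we can reach e, g, h. That is one component of size 3.
Starting from a we can reach a, c, d, f, i. That is one component of size 5.
Total: 3 components.

3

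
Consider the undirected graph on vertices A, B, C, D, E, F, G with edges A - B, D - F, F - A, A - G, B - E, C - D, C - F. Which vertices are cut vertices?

A, B, F

Removing A increases the component count from 1 to 3, so A is a cut vertex.
Removing B increases the component count from 1 to 2, so B is a cut vertex.
Removing F increases the component count from 1 to 2, so F is a cut vertex.
By contrast removing G leaves 1 component; it is not a cut vertex. No other vertex is a cut vertex either.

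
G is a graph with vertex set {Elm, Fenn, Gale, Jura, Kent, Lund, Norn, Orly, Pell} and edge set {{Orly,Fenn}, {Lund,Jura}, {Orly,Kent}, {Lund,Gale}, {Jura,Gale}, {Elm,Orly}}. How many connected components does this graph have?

4

Norn is isolated — a component by itself.
Pell is isolated — a component by itself.
Starting from Gale we can reach Gale, Jura, Lund. That is one component of size 3.
Starting from Elm we can reach Elm, Fenn, Kent, Orly. That is one component of size 4.
Total: 4 components.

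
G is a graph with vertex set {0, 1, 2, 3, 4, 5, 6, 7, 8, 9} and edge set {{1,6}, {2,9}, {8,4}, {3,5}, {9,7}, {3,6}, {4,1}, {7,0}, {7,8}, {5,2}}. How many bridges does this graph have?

The edges on the cycle 3-5-2-9-7-8-4-1-6-3 are not bridges since each lies on that cycle.
But removing 0—7 disconnects 0 from 7 — this is a bridge.

1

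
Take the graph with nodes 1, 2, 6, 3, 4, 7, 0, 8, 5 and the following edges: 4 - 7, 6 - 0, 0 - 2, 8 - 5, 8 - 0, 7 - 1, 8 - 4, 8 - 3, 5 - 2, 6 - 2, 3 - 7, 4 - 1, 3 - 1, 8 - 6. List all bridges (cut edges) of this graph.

The edges on the cycle 8-5-2-0-8 are not bridges since each lies on that cycle.
Every edge lies on some cycle, so there are no bridges.

none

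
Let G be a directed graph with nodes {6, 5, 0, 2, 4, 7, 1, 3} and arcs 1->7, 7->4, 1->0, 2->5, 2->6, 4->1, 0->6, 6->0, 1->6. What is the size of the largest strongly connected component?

3

{1, 4, 7} are all mutually reachable — one SCC of size 3.
{0, 6} are all mutually reachable — one SCC of size 2.
{3} is an SCC by itself.
{2} is an SCC by itself.
{5} is an SCC by itself.
The largest has 3 vertices.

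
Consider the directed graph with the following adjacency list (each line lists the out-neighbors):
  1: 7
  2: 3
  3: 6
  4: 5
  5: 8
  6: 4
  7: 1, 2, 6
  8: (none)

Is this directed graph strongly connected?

No

There is no directed path from 8 to 7, so the graph is not strongly connected.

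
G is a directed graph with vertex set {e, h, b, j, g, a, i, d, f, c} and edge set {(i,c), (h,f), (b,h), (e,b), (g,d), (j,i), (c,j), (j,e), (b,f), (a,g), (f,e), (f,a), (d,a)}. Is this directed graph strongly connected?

No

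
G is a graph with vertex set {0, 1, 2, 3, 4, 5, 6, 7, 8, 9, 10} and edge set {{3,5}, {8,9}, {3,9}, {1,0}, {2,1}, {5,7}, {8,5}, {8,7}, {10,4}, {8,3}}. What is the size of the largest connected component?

5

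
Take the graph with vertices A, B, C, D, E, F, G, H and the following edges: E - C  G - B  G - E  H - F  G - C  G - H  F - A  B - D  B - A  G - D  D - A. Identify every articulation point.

G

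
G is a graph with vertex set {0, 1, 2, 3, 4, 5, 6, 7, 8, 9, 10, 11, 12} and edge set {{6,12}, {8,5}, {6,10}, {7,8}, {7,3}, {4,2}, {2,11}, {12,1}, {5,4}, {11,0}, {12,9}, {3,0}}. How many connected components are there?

2

Starting from 1 we can reach 1, 6, 9, 10, 12. That is one component of size 5.
Starting from 0 we can reach 0, 2, 3, 4, 5, 7, 8, 11. That is one component of size 8.
Total: 2 components.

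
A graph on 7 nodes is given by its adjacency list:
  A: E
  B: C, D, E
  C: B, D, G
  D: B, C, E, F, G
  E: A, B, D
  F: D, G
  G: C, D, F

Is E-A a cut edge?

Removing E-A leaves no path between E and A: the component count goes from 1 to 2. So it is a bridge.

Yes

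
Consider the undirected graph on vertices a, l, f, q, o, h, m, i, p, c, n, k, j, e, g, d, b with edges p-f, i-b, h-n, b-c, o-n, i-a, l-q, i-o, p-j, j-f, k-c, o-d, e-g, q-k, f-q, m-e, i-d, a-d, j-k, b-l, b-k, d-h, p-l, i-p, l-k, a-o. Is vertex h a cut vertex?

Deleting h leaves 2 components (was 2), so h is not a cut vertex.

No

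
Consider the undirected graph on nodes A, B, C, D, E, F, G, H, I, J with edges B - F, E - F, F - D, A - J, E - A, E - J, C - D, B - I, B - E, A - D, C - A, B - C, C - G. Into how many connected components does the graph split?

2

H is isolated — a component by itself.
Starting from A we can reach A, B, C, D, E, F, G, I, J. That is one component of size 9.
Total: 2 components.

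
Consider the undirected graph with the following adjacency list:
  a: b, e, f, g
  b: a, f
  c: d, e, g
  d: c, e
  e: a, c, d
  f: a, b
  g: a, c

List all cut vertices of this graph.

Removing a increases the component count from 1 to 2, so a is a cut vertex.
By contrast removing g leaves 1 component; it is not a cut vertex. No other vertex is a cut vertex either.

a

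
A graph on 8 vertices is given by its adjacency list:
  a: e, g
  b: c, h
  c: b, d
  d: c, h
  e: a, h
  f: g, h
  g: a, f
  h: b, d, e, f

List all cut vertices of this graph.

h

Removing h increases the component count from 1 to 2, so h is a cut vertex.
By contrast removing e leaves 1 component; it is not a cut vertex. No other vertex is a cut vertex either.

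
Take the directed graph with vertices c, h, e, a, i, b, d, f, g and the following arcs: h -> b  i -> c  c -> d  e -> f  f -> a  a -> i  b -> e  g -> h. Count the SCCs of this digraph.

9

{g} is an SCC by itself.
{c} is an SCC by itself.
{e} is an SCC by itself.
{i} is an SCC by itself.
{a} is an SCC by itself.
(and 4 more singleton SCCs)
That gives 9 strongly connected components.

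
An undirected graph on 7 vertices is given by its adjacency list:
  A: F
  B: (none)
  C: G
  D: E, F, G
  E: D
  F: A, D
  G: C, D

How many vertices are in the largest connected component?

B is isolated — a component by itself.
Starting from A we can reach A, C, D, E, F, G. That is one component of size 6.
The largest has 6 vertices.

6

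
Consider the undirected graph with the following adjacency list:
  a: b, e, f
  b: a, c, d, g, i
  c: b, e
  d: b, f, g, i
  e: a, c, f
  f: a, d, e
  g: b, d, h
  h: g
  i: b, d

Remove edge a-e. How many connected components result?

1

a and e are still connected via a-f-e, so the component count stays at 1.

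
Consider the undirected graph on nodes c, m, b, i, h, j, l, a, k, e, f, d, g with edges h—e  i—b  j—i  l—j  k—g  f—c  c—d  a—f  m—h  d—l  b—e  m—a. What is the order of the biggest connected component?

Starting from g we can reach g, k. That is one component of size 2.
Starting from a we can reach a, b, c, d, e, f, h, i, j, l, m. That is one component of size 11.
The largest has 11 vertices.

11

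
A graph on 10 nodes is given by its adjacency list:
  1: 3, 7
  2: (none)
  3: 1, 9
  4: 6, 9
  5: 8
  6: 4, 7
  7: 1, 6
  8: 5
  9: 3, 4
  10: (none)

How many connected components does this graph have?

10 is isolated — a component by itself.
2 is isolated — a component by itself.
Starting from 5 we can reach 5, 8. That is one component of size 2.
Starting from 1 we can reach 1, 3, 4, 6, 7, 9. That is one component of size 6.
Total: 4 components.

4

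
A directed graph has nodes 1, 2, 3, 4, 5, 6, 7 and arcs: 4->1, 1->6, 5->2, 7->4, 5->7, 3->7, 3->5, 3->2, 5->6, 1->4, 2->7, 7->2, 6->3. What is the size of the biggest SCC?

{1, 2, 3, 4, 5, 6, 7} are all mutually reachable — one SCC of size 7.
The largest has 7 vertices.

7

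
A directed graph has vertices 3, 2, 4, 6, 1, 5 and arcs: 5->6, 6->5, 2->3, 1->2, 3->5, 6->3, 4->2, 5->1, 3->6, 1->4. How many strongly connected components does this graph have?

1

{1, 2, 3, 4, 5, 6} are all mutually reachable — one SCC of size 6.
That gives 1 strongly connected component.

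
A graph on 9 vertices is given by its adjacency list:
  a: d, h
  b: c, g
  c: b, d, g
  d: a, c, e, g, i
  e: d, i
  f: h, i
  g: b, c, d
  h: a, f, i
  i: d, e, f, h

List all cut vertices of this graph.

Removing d increases the component count from 1 to 2, so d is a cut vertex.
By contrast removing f leaves 1 component; it is not a cut vertex. No other vertex is a cut vertex either.

d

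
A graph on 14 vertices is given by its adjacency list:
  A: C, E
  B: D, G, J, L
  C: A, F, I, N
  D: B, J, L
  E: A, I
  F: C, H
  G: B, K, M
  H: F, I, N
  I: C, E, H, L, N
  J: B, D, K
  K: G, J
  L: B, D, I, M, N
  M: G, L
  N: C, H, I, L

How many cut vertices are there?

1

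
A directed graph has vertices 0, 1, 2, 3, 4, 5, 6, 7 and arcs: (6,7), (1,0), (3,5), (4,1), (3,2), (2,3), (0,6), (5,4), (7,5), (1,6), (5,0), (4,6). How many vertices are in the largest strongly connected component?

6

{0, 1, 4, 5, 6, 7} are all mutually reachable — one SCC of size 6.
{2, 3} are all mutually reachable — one SCC of size 2.
The largest has 6 vertices.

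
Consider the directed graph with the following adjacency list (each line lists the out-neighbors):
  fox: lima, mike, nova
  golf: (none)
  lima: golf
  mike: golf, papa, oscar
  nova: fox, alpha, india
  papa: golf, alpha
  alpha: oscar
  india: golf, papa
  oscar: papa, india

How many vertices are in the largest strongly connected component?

{papa, alpha, india, oscar} are all mutually reachable — one SCC of size 4.
{fox, nova} are all mutually reachable — one SCC of size 2.
{golf} is an SCC by itself.
{lima} is an SCC by itself.
{mike} is an SCC by itself.
The largest has 4 vertices.

4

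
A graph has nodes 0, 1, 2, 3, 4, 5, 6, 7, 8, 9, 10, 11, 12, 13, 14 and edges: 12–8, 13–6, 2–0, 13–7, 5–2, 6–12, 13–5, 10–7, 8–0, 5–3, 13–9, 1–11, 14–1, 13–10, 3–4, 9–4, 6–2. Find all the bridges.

The edges on the cycle 13-10-7-13 are not bridges since each lies on that cycle.
But removing 1–11 disconnects 1 from 11; removing 14–1 disconnects 14 from 1 — these are bridges.

1-11, 1-14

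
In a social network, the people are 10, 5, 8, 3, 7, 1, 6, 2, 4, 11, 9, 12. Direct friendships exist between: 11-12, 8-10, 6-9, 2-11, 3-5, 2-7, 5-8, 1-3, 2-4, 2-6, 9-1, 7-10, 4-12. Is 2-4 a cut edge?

After removing 2-4, the path 2-11-12-4 still connects them, so the edge is not a bridge.

No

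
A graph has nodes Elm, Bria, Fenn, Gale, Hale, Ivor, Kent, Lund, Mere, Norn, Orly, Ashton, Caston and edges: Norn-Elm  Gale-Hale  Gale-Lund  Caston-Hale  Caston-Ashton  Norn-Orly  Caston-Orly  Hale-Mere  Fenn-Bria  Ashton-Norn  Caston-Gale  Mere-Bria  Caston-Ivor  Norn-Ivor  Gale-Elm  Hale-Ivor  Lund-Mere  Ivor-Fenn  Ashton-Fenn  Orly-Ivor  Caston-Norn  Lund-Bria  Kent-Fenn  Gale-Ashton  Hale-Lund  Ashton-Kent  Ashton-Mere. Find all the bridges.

The edges on the cycle Caston-Gale-Ashton-Kent-Fenn-Ivor-Caston are not bridges since each lies on that cycle.
Every edge lies on some cycle, so there are no bridges.

none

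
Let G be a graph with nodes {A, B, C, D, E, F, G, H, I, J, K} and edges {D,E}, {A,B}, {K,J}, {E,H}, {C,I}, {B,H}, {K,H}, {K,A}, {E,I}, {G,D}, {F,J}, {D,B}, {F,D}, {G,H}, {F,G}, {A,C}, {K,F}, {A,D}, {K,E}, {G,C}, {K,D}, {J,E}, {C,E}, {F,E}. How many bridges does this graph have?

The edges on the cycle K-F-J-K are not bridges since each lies on that cycle.
Every edge lies on some cycle, so there are no bridges.

0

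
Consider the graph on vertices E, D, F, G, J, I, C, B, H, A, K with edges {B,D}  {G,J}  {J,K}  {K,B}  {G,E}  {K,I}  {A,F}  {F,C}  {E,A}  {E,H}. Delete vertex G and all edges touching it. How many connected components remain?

2

With G gone, the remaining components are: {A, C, E, F, H}; {B, D, I, J, K}.
That is 2 components.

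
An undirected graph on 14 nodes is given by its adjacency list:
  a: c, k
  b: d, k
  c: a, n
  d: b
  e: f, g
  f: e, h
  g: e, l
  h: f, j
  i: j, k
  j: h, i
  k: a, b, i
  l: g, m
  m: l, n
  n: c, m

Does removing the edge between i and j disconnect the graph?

No

After removing i-j, the path i-k-a-c-n-m-l-g-e-f-h-j still connects them, so the edge is not a bridge.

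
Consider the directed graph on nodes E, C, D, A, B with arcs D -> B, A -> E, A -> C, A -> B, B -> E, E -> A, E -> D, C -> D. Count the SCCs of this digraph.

1

{A, B, C, D, E} are all mutually reachable — one SCC of size 5.
That gives 1 strongly connected component.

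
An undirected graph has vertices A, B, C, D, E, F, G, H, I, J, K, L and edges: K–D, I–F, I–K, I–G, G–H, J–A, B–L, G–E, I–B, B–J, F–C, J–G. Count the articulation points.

Removing B increases the component count from 1 to 2, so B is a cut vertex.
Removing F increases the component count from 1 to 2, so F is a cut vertex.
Removing G increases the component count from 1 to 3, so G is a cut vertex.
Likewise I, J, K are cut vertices.
By contrast removing H leaves 1 component; it is not a cut vertex. No other vertex is a cut vertex either.

6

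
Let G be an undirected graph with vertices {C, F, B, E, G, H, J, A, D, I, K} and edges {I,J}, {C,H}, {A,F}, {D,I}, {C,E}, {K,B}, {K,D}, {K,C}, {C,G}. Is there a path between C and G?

From C we can reach B, C, D, E, G, H, I, J, K, which includes G.

Yes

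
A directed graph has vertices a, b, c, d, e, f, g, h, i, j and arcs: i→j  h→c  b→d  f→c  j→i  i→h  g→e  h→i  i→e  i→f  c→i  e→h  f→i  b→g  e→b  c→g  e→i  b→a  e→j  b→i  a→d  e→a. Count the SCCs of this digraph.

{b, c, e, f, g, h, i, j} are all mutually reachable — one SCC of size 8.
{a} is an SCC by itself.
{d} is an SCC by itself.
That gives 3 strongly connected components.

3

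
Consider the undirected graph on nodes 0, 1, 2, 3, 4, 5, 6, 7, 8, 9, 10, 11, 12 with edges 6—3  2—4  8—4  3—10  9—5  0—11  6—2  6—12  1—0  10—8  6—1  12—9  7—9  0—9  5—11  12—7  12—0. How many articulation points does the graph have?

Removing 6 increases the component count from 1 to 2, so 6 is a cut vertex.
By contrast removing 1 leaves 1 component; it is not a cut vertex. No other vertex is a cut vertex either.

1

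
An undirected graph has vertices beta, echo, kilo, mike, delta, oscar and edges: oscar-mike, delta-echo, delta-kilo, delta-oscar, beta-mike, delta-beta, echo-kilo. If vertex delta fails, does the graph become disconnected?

Yes

Deleting delta raises the number of components from 1 to 2, so delta is a cut vertex.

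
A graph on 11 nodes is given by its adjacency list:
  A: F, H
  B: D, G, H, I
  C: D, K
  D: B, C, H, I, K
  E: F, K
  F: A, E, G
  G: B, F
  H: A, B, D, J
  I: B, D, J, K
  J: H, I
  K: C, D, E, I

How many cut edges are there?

0

The edges on the cycle B-I-K-E-F-G-B are not bridges since each lies on that cycle.
Every edge lies on some cycle, so there are no bridges.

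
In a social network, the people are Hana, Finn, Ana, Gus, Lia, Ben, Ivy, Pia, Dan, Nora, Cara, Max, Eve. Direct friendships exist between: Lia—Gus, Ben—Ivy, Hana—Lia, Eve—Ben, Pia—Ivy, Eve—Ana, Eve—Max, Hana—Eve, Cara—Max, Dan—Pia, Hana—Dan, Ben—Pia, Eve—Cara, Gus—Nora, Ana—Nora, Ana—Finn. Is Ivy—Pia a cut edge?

No

After removing Ivy—Pia, the path Ivy-Ben-Pia still connects them, so the edge is not a bridge.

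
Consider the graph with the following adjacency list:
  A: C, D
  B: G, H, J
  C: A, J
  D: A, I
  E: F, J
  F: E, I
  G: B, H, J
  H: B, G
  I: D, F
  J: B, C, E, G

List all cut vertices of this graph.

J

Removing J increases the component count from 1 to 2, so J is a cut vertex.
By contrast removing H leaves 1 component; it is not a cut vertex. No other vertex is a cut vertex either.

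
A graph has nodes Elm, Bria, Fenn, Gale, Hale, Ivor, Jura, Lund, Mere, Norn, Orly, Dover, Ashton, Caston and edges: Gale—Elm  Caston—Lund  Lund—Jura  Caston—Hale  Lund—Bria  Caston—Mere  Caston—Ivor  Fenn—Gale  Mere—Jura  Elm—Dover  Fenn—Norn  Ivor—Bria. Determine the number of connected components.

4

Ashton is isolated — a component by itself.
Orly is isolated — a component by itself.
Starting from Elm we can reach Elm, Fenn, Gale, Norn, Dover. That is one component of size 5.
Starting from Bria we can reach Bria, Hale, Ivor, Jura, Lund, Mere, Caston. That is one component of size 7.
Total: 4 components.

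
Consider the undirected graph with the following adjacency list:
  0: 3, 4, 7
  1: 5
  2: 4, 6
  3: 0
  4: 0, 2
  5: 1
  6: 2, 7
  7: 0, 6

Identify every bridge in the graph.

0-3, 1-5

The edges on the cycle 4-2-6-7-0-4 are not bridges since each lies on that cycle.
But removing 0-3 disconnects 0 from 3; removing 5-1 disconnects 5 from 1 — these are bridges.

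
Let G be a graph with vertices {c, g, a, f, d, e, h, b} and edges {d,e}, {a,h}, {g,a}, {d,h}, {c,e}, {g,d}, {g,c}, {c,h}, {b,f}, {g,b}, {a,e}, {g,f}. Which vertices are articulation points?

g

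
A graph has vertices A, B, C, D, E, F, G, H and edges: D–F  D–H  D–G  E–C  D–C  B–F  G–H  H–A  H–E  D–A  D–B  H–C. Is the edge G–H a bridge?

After removing G–H, the path G-D-H still connects them, so the edge is not a bridge.

No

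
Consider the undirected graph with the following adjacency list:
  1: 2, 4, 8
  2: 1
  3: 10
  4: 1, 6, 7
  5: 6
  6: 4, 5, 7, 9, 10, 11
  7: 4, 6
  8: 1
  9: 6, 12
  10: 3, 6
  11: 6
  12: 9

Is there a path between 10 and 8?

Yes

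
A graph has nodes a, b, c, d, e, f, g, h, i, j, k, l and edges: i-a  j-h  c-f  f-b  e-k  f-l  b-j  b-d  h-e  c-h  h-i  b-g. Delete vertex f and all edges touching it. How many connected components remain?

2

With f gone, the remaining components are: {l}; {a, b, c, d, e, g, h, i, j, k}.
That is 2 components.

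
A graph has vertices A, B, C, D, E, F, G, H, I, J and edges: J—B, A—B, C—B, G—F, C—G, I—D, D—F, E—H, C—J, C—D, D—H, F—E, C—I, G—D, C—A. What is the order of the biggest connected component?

10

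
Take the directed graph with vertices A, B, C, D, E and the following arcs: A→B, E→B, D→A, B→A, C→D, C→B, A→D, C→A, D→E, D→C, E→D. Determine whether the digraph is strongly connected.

Yes

From E we can reach every vertex (A, B, C, D, E), and every vertex can reach E (A, B, C, D, E). So the whole graph is one strongly connected component.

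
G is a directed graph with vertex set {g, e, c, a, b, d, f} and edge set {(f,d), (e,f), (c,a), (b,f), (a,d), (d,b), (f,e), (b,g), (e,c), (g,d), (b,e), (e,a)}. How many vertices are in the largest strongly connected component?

{a, b, c, d, e, f, g} are all mutually reachable — one SCC of size 7.
The largest has 7 vertices.

7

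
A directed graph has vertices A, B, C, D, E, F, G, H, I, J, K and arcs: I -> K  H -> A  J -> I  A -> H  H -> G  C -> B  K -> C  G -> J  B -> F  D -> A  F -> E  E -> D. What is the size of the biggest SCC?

11

{A, B, C, D, E, F, G, H, I, J, K} are all mutually reachable — one SCC of size 11.
The largest has 11 vertices.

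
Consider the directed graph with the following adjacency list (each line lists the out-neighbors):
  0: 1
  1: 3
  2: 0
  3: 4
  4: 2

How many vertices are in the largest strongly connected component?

5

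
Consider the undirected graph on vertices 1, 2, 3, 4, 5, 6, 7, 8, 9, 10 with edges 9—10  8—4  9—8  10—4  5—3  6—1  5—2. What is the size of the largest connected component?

4

7 is isolated — a component by itself.
Starting from 1 we can reach 1, 6. That is one component of size 2.
Starting from 2 we can reach 2, 3, 5. That is one component of size 3.
Starting from 4 we can reach 4, 8, 9, 10. That is one component of size 4.
The largest has 4 vertices.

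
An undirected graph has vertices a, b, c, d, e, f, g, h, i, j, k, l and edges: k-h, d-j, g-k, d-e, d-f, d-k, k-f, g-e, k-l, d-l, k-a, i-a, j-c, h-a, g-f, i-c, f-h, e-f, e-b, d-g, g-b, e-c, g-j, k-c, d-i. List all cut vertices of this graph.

Removing a, for instance, still leaves 1 component. No single vertex removal increases the component count — the graph has no articulation points.

none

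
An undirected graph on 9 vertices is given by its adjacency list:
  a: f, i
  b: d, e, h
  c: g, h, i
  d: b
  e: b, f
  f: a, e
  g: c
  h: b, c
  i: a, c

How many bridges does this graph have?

2

The edges on the cycle b-e-f-a-i-c-h-b are not bridges since each lies on that cycle.
But removing b-d disconnects b from d; removing g-c disconnects g from c — these are bridges.
That makes 2 bridges.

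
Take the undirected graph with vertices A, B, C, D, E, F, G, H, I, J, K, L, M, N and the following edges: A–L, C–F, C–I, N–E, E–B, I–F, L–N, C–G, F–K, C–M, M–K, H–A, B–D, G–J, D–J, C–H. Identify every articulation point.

C

Removing C increases the component count from 1 to 2, so C is a cut vertex.
By contrast removing M leaves 1 component; it is not a cut vertex. No other vertex is a cut vertex either.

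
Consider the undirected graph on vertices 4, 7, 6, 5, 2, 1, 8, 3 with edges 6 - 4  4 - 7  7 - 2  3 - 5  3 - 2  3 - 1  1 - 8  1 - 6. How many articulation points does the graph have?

Removing 1 increases the component count from 1 to 2, so 1 is a cut vertex.
Removing 3 increases the component count from 1 to 2, so 3 is a cut vertex.
By contrast removing 5 leaves 1 component; it is not a cut vertex. No other vertex is a cut vertex either.

2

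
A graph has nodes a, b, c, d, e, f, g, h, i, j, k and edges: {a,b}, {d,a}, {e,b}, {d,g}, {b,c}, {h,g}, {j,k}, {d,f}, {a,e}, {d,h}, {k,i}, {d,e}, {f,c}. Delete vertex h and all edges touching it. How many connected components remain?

With h gone, the remaining components are: {i, j, k}; {a, b, c, d, e, f, g}.
That is 2 components.

2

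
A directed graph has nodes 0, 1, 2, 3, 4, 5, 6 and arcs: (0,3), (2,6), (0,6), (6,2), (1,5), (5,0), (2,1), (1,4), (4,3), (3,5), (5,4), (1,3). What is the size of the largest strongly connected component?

{0, 1, 2, 3, 4, 5, 6} are all mutually reachable — one SCC of size 7.
The largest has 7 vertices.

7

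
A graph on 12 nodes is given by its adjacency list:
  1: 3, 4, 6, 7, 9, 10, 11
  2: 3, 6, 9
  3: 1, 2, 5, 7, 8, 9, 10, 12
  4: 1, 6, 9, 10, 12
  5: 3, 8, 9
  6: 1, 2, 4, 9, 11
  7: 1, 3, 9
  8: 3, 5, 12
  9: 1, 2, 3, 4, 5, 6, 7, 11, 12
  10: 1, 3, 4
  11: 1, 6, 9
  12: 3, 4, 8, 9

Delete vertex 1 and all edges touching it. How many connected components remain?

1

With 1 gone, the remaining components are: {2, 3, 4, 5, 6, 7, 8, 9, 10, 11, 12}.
That is 1 component.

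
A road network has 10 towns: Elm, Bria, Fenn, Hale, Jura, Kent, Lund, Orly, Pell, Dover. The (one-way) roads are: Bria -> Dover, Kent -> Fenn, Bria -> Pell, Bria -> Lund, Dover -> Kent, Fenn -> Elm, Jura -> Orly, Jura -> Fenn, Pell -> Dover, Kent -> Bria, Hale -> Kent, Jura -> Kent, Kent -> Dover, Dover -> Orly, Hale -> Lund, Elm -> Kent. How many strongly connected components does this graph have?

{Elm, Bria, Fenn, Kent, Pell, Dover} are all mutually reachable — one SCC of size 6.
{Orly} is an SCC by itself.
{Hale} is an SCC by itself.
{Lund} is an SCC by itself.
{Jura} is an SCC by itself.
That gives 5 strongly connected components.

5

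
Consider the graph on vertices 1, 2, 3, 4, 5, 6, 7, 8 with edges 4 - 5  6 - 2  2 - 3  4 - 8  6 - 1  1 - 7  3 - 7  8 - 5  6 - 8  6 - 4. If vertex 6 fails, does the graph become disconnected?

Deleting 6 raises the number of components from 1 to 2, so 6 is a cut vertex.

Yes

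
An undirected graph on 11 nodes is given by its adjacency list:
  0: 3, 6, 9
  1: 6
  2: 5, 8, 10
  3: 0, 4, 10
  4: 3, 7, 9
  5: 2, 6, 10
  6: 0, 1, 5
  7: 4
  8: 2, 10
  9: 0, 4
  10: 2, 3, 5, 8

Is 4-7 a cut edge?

Removing 4-7 leaves no path between 4 and 7: the component count goes from 1 to 2. So it is a bridge.

Yes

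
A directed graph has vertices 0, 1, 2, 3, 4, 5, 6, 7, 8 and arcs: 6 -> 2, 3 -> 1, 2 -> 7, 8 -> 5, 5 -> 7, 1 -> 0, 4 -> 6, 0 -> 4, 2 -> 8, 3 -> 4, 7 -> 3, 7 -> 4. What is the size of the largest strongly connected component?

{0, 1, 2, 3, 4, 5, 6, 7, 8} are all mutually reachable — one SCC of size 9.
The largest has 9 vertices.

9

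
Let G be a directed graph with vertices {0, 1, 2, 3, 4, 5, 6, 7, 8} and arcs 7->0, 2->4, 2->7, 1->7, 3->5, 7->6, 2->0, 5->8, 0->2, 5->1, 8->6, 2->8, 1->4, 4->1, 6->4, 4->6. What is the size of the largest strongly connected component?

{0, 1, 2, 4, 6, 7, 8} are all mutually reachable — one SCC of size 7.
{5} is an SCC by itself.
{3} is an SCC by itself.
The largest has 7 vertices.

7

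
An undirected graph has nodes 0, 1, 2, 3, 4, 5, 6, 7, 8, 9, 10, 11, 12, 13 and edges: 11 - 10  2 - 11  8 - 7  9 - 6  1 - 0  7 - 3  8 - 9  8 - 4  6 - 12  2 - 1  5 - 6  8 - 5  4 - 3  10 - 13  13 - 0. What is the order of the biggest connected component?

Starting from 0 we can reach 0, 1, 2, 10, 11, 13. That is one component of size 6.
Starting from 3 we can reach 3, 4, 5, 6, 7, 8, 9, 12. That is one component of size 8.
The largest has 8 vertices.

8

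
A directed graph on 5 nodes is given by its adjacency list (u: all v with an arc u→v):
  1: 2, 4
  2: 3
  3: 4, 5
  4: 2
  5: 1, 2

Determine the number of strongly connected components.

1

{1, 2, 3, 4, 5} are all mutually reachable — one SCC of size 5.
That gives 1 strongly connected component.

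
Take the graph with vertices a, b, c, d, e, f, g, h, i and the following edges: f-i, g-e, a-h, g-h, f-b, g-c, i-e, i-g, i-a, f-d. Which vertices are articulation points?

f, g, i

Removing f increases the component count from 1 to 3, so f is a cut vertex.
Removing g increases the component count from 1 to 2, so g is a cut vertex.
Removing i increases the component count from 1 to 2, so i is a cut vertex.
By contrast removing d leaves 1 component; it is not a cut vertex. No other vertex is a cut vertex either.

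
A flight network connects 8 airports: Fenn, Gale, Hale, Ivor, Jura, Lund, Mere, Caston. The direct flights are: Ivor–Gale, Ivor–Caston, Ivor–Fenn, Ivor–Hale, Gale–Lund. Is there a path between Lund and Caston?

Yes

From Lund we can reach Fenn, Gale, Hale, Ivor, Lund, Caston, which includes Caston.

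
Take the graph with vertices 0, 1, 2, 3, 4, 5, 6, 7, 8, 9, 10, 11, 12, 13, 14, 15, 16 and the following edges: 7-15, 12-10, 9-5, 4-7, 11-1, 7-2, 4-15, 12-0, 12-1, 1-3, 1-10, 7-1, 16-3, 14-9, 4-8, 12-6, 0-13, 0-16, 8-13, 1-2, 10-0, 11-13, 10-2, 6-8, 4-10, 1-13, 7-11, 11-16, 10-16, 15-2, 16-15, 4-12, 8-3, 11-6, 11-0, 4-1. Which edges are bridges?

14-9, 5-9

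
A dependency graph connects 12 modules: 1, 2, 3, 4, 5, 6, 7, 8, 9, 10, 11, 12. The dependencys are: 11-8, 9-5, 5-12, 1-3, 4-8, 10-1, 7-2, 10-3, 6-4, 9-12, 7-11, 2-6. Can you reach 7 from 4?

Yes

From 4 we can reach 2, 4, 6, 7, 8, 11, which includes 7.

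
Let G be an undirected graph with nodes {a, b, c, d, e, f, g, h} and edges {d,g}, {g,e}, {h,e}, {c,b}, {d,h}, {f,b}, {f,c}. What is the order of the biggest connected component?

a is isolated — a component by itself.
Starting from b we can reach b, c, f. That is one component of size 3.
Starting from d we can reach d, e, g, h. That is one component of size 4.
The largest has 4 vertices.

4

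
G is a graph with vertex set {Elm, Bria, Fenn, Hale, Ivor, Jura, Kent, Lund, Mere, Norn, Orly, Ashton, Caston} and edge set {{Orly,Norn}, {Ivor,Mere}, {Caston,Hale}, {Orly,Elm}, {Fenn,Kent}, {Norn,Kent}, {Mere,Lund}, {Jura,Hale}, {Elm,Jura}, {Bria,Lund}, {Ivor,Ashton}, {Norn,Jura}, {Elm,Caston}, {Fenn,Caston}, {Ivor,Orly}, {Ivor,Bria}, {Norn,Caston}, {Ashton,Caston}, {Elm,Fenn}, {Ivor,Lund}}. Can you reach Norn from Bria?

From Bria we can reach Elm, Bria, Fenn, Hale, Ivor, Jura, Kent, Lund, Mere, Norn, Orly, Ashton, Caston, which includes Norn.

Yes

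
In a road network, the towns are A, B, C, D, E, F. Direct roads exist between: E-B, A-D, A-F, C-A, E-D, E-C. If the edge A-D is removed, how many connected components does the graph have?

1

A and D are still connected via A-C-E-D, so the component count stays at 1.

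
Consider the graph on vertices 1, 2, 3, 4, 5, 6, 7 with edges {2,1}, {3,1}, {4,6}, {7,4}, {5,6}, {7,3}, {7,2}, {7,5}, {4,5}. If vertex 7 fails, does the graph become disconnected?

Deleting 7 raises the number of components from 1 to 2, so 7 is a cut vertex.

Yes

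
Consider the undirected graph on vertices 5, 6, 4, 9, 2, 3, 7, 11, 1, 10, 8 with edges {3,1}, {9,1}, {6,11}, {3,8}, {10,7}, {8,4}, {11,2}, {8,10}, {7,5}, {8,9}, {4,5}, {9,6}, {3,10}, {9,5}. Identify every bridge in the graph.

11-2, 11-6, 6-9

The edges on the cycle 3-8-9-1-3 are not bridges since each lies on that cycle.
But removing 9—6 disconnects 9 from 6; removing 11—6 disconnects 11 from 6; removing 11—2 disconnects 11 from 2 — these are bridges.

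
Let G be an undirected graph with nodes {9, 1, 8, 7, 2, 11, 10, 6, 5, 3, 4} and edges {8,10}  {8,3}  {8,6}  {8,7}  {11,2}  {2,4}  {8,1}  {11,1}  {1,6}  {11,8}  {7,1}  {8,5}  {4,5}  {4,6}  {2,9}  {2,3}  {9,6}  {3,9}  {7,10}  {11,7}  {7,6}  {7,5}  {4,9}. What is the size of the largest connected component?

11

Starting from 1 we can reach 1, 2, 3, 4, 5, 6, 7, 8, 9, 10, 11. That is one component of size 11.
The largest has 11 vertices.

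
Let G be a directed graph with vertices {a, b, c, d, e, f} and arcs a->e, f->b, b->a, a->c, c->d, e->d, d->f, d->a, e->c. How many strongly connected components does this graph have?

{a, b, c, d, e, f} are all mutually reachable — one SCC of size 6.
That gives 1 strongly connected component.

1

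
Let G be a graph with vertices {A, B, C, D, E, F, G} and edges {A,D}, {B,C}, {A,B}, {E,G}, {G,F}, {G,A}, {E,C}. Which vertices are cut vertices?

A, G

Removing A increases the component count from 1 to 2, so A is a cut vertex.
Removing G increases the component count from 1 to 2, so G is a cut vertex.
By contrast removing F leaves 1 component; it is not a cut vertex. No other vertex is a cut vertex either.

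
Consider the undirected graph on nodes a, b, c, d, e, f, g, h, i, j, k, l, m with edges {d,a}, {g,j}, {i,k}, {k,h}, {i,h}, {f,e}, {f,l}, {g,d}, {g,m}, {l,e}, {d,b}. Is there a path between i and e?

The component containing i is {h, i, k}, and e is not in it.

No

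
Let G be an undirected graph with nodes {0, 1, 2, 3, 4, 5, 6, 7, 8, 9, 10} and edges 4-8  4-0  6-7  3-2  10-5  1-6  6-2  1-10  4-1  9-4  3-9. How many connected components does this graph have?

1

Starting from 0 we can reach 0, 1, 2, 3, 4, 5, 6, 7, 8, 9, 10. That is one component of size 11.
Total: 1 component.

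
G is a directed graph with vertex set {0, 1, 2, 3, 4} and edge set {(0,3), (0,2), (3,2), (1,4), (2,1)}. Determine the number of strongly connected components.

5

{0} is an SCC by itself.
{1} is an SCC by itself.
{3} is an SCC by itself.
{2} is an SCC by itself.
{4} is an SCC by itself.
That gives 5 strongly connected components.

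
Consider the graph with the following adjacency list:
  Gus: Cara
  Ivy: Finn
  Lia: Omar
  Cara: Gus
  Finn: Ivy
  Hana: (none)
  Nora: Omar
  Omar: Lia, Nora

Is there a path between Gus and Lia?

No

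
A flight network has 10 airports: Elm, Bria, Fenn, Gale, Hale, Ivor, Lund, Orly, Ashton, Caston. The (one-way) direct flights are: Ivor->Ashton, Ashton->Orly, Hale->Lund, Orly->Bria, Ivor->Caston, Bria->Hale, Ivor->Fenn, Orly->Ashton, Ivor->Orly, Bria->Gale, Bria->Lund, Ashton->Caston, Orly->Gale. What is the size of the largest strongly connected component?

2

{Orly, Ashton} are all mutually reachable — one SCC of size 2.
{Fenn} is an SCC by itself.
{Hale} is an SCC by itself.
{Lund} is an SCC by itself.
{Gale} is an SCC by itself.
(and 4 more singleton SCCs)
The largest has 2 vertices.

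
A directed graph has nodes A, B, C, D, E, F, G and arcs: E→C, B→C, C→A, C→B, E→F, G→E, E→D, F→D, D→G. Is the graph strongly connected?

There is no directed path from A to B, so the graph is not strongly connected.

No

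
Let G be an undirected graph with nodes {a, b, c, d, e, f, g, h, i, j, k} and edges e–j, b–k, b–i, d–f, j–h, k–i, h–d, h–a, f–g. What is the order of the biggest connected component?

7

c is isolated — a component by itself.
Starting from b we can reach b, i, k. That is one component of size 3.
Starting from a we can reach a, d, e, f, g, h, j. That is one component of size 7.
The largest has 7 vertices.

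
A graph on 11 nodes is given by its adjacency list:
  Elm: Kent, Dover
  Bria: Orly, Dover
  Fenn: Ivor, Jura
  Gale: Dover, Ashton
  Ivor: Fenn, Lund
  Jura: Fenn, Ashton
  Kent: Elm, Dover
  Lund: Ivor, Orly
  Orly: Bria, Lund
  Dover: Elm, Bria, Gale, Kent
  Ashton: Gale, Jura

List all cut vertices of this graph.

Removing Dover increases the component count from 1 to 2, so Dover is a cut vertex.
By contrast removing Kent leaves 1 component; it is not a cut vertex. No other vertex is a cut vertex either.

Dover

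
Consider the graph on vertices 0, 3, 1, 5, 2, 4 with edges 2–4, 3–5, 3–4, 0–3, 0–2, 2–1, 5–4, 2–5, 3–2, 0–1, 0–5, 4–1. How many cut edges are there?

The edges on the cycle 0-3-4-5-2-0 are not bridges since each lies on that cycle.
Every edge lies on some cycle, so there are no bridges.

0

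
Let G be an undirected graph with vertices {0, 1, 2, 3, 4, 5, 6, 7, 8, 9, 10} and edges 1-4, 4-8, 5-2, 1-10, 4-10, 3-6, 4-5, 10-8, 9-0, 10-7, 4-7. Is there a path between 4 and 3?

No

The component containing 4 is {1, 2, 4, 5, 7, 8, 10}, and 3 is not in it.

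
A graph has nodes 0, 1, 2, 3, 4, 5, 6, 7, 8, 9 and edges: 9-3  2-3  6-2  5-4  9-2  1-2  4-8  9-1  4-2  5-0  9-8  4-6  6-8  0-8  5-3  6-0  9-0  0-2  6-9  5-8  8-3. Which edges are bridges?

The edges on the cycle 9-1-2-9 are not bridges since each lies on that cycle.
Every edge lies on some cycle, so there are no bridges.

none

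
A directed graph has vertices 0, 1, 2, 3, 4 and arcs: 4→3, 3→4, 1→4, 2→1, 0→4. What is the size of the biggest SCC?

2

{3, 4} are all mutually reachable — one SCC of size 2.
{0} is an SCC by itself.
{2} is an SCC by itself.
{1} is an SCC by itself.
The largest has 2 vertices.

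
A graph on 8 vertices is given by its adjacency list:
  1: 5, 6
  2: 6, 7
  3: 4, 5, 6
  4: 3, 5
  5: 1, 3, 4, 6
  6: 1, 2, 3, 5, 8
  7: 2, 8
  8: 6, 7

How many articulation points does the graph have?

Removing 6 increases the component count from 1 to 2, so 6 is a cut vertex.
By contrast removing 5 leaves 1 component; it is not a cut vertex. No other vertex is a cut vertex either.

1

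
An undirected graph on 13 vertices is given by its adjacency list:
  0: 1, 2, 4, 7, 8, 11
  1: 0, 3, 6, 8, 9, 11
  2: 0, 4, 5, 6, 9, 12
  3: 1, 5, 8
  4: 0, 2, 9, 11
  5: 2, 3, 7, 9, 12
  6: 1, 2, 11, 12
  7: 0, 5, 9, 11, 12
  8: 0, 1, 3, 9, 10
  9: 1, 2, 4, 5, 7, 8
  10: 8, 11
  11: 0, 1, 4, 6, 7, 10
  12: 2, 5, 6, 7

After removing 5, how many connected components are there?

With 5 gone, the remaining components are: {0, 1, 2, 3, 4, 6, 7, 8, 9, 10, 11, 12}.
That is 1 component.

1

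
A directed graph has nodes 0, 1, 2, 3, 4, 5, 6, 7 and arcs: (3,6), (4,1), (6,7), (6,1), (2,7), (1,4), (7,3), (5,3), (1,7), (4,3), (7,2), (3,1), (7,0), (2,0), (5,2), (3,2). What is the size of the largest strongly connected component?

6

{1, 2, 3, 4, 6, 7} are all mutually reachable — one SCC of size 6.
{5} is an SCC by itself.
{0} is an SCC by itself.
The largest has 6 vertices.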